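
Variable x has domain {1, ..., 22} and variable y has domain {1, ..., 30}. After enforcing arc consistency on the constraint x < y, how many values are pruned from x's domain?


For the constraint x < y, x needs a supporting value in y's domain.
x can be at most 29 (one less than y's maximum).
Valid x values from domain: 22 out of 22.
Pruned = 22 - 22 = 0.

0


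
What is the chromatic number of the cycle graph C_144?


A cycle on an even number of vertices is bipartite: alternate two colors around the cycle.
Since 144 is even, two colors suffice, and at least two are needed because the graph has edges.
Chromatic number = 2.

2


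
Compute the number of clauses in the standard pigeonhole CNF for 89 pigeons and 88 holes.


The PHP encoding has two parts:
1) At-least-one-hole clauses: 89 (one per pigeon, each with 88 literals).
2) At-most-one-pigeon-per-hole clauses: 88 holes * C(89,2) = 88 * 3916 = 344608.
Total clauses = 89 + 344608 = 344697.

344697


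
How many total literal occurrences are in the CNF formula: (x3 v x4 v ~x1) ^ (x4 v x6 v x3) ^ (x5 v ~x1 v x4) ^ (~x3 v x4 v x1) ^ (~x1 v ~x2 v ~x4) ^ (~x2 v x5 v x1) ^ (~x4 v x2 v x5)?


Clause lengths: 3, 3, 3, 3, 3, 3, 3.
Sum = 3 + 3 + 3 + 3 + 3 + 3 + 3 = 21.

21


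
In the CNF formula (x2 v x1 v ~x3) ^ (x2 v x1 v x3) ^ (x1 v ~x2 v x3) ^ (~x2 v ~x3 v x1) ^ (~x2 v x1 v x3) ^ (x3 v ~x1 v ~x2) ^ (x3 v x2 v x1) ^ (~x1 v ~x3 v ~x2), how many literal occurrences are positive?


Scan each clause for unnegated literals.
Clause 1: 2 positive; Clause 2: 3 positive; Clause 3: 2 positive; Clause 4: 1 positive; Clause 5: 2 positive; Clause 6: 1 positive; Clause 7: 3 positive; Clause 8: 0 positive.
Total positive literal occurrences = 14.

14


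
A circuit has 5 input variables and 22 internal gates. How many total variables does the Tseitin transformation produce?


The Tseitin transformation introduces one auxiliary variable per gate.
Total variables = inputs + gates = 5 + 22 = 27.

27


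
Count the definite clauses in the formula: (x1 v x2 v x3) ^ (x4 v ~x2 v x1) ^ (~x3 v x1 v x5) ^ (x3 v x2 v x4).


A definite clause has exactly one positive literal.
Clause 1: 3 positive -> not definite
Clause 2: 2 positive -> not definite
Clause 3: 2 positive -> not definite
Clause 4: 3 positive -> not definite
Definite clause count = 0.

0


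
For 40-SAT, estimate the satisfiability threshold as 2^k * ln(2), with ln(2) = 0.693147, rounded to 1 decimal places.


Using the asymptotic formula: threshold ~ 2^k * ln(2).
2^40 = 1099511627776.
1099511627776 * 0.693147 = 762123186258.1.

762123186258.1


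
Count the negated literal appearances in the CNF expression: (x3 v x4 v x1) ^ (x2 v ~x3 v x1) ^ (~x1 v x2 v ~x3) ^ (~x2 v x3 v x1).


Scan each clause for negated literals.
Clause 1: 0 negative; Clause 2: 1 negative; Clause 3: 2 negative; Clause 4: 1 negative.
Total negative literal occurrences = 4.

4


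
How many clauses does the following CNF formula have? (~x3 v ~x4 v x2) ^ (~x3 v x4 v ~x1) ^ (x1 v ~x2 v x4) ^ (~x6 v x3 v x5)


Each group enclosed in parentheses joined by ^ is one clause.
Counting the conjuncts: 4 clauses.

4


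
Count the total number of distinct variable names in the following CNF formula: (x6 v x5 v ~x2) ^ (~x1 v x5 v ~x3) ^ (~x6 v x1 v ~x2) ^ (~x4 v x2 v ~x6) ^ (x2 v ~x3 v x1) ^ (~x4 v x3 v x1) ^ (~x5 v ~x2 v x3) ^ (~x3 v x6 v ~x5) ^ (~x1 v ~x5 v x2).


Identify each distinct variable in the formula.
Variables found: x1, x2, x3, x4, x5, x6.
Total distinct variables = 6.

6


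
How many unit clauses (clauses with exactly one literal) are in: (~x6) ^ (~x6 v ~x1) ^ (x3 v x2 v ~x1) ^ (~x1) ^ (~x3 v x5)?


A unit clause contains exactly one literal.
Unit clauses found: (~x6), (~x1).
Count = 2.

2


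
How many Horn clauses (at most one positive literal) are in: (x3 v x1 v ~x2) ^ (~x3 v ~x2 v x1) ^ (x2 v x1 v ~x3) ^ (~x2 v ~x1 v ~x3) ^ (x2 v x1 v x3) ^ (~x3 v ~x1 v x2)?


A Horn clause has at most one positive literal.
Clause 1: 2 positive lit(s) -> not Horn
Clause 2: 1 positive lit(s) -> Horn
Clause 3: 2 positive lit(s) -> not Horn
Clause 4: 0 positive lit(s) -> Horn
Clause 5: 3 positive lit(s) -> not Horn
Clause 6: 1 positive lit(s) -> Horn
Total Horn clauses = 3.

3


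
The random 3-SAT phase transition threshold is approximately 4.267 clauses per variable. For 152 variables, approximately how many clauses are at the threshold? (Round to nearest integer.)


The 3-SAT phase transition occurs at approximately 4.267 clauses per variable.
m = 4.267 * 152 = 648.584.
Rounded to nearest integer: 649.

649


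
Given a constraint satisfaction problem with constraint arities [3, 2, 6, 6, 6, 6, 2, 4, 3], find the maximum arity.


The arities are: 3, 2, 6, 6, 6, 6, 2, 4, 3.
Scan for the maximum value.
Maximum arity = 6.

6


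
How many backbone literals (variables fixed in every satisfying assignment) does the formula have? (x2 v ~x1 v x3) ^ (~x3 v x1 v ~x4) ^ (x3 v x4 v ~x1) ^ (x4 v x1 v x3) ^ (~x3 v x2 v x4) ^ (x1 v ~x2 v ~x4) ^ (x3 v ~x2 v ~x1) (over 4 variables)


Find all satisfying assignments: 5 model(s).
Check which variables have the same value in every model.
No variable is fixed across all models.
Backbone size = 0.

0


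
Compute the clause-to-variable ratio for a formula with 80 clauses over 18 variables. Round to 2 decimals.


Clause-to-variable ratio = clauses / variables.
80 / 18 = 4.44.

4.44


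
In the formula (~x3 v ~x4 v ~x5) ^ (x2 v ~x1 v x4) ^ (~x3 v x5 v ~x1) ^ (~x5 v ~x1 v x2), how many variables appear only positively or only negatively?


A pure literal appears in only one polarity across all clauses.
Pure literals: x1 (negative only), x2 (positive only), x3 (negative only).
Count = 3.

3


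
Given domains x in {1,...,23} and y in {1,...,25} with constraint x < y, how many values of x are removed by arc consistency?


For the constraint x < y, x needs a supporting value in y's domain.
x can be at most 24 (one less than y's maximum).
Valid x values from domain: 23 out of 23.
Pruned = 23 - 23 = 0.

0


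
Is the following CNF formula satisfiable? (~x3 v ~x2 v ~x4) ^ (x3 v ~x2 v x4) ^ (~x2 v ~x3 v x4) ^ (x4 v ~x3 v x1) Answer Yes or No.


Check all 16 possible truth assignments.
Number of satisfying assignments found: 9.
The formula is satisfiable.

Yes


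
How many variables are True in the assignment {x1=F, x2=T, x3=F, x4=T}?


The weight is the number of variables assigned True.
True variables: x2, x4.
Weight = 2.

2


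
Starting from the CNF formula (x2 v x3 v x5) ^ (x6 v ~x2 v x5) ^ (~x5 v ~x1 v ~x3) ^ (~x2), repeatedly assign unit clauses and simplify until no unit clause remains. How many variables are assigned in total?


Unit propagation repeatedly assigns the literal in any unit clause, then simplifies.
Assignments in order: x2 = F.
No further unit clauses remain.
Total variables assigned = 1.

1


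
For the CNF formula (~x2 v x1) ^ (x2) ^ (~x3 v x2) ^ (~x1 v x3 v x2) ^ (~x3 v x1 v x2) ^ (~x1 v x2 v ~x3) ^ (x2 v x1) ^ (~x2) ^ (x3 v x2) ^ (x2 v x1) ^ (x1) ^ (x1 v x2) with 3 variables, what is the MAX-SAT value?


Enumerate all 8 truth assignments.
For each, count how many of the 12 clauses are satisfied.
The formula is not fully satisfiable, so the maximum is below 12.
Maximum simultaneously satisfiable clauses = 11.

11


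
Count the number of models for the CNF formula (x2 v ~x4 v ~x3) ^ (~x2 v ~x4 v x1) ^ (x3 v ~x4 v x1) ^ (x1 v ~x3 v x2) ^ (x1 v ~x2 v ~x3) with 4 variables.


Enumerate all 16 truth assignments over 4 variables.
Test each against every clause.
Satisfying assignments found: 9.

9


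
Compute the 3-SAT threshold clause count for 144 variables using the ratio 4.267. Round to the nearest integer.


The 3-SAT phase transition occurs at approximately 4.267 clauses per variable.
m = 4.267 * 144 = 614.448.
Rounded to nearest integer: 614.

614


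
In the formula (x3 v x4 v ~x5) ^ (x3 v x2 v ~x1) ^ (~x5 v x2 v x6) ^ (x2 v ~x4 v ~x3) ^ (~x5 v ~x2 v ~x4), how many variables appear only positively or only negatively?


A pure literal appears in only one polarity across all clauses.
Pure literals: x1 (negative only), x5 (negative only), x6 (positive only).
Count = 3.

3


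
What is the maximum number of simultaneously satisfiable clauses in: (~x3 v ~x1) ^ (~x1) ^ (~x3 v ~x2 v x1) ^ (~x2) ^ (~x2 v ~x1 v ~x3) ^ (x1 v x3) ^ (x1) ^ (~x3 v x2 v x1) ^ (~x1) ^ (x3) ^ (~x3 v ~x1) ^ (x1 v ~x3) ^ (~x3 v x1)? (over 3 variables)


Enumerate all 8 truth assignments.
For each, count how many of the 13 clauses are satisfied.
The formula is not fully satisfiable, so the maximum is below 13.
Maximum simultaneously satisfiable clauses = 10.

10


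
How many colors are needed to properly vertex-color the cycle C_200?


A cycle on an even number of vertices is bipartite: alternate two colors around the cycle.
Since 200 is even, two colors suffice, and at least two are needed because the graph has edges.
Chromatic number = 2.

2


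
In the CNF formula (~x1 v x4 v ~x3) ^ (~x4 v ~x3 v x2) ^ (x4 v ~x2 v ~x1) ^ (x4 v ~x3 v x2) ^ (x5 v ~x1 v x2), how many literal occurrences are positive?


Scan each clause for unnegated literals.
Clause 1: 1 positive; Clause 2: 1 positive; Clause 3: 1 positive; Clause 4: 2 positive; Clause 5: 2 positive.
Total positive literal occurrences = 7.

7


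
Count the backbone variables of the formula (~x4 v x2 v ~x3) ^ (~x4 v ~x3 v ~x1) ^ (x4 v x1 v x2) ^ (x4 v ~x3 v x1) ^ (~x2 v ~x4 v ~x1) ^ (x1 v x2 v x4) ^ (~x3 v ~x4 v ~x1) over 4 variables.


Find all satisfying assignments: 9 model(s).
Check which variables have the same value in every model.
No variable is fixed across all models.
Backbone size = 0.

0


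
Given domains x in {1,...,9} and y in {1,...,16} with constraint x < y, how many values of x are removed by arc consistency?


For the constraint x < y, x needs a supporting value in y's domain.
x can be at most 15 (one less than y's maximum).
Valid x values from domain: 9 out of 9.
Pruned = 9 - 9 = 0.

0


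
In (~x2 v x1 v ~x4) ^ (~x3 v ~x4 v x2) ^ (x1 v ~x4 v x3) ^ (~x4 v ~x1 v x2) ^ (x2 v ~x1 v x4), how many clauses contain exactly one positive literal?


A definite clause has exactly one positive literal.
Clause 1: 1 positive -> definite
Clause 2: 1 positive -> definite
Clause 3: 2 positive -> not definite
Clause 4: 1 positive -> definite
Clause 5: 2 positive -> not definite
Definite clause count = 3.

3


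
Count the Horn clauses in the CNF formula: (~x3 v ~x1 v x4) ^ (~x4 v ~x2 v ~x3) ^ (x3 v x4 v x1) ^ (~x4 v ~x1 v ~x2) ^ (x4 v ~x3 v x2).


A Horn clause has at most one positive literal.
Clause 1: 1 positive lit(s) -> Horn
Clause 2: 0 positive lit(s) -> Horn
Clause 3: 3 positive lit(s) -> not Horn
Clause 4: 0 positive lit(s) -> Horn
Clause 5: 2 positive lit(s) -> not Horn
Total Horn clauses = 3.

3


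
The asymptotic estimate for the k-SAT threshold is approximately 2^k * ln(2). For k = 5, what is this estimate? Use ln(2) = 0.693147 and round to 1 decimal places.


Using the asymptotic formula: threshold ~ 2^k * ln(2).
2^5 = 32.
32 * 0.693147 = 22.2.

22.2


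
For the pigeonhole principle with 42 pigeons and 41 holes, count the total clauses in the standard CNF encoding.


The PHP encoding has two parts:
1) At-least-one-hole clauses: 42 (one per pigeon, each with 41 literals).
2) At-most-one-pigeon-per-hole clauses: 41 holes * C(42,2) = 41 * 861 = 35301.
Total clauses = 42 + 35301 = 35343.

35343


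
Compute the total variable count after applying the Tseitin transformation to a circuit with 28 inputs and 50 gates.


The Tseitin transformation introduces one auxiliary variable per gate.
Total variables = inputs + gates = 28 + 50 = 78.

78


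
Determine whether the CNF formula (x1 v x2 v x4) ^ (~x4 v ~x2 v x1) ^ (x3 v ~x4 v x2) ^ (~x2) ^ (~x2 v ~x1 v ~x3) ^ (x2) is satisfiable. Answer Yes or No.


Check all 16 possible truth assignments.
Number of satisfying assignments found: 0.
The formula is unsatisfiable.

No


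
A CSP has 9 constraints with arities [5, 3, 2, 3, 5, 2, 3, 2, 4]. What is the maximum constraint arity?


The arities are: 5, 3, 2, 3, 5, 2, 3, 2, 4.
Scan for the maximum value.
Maximum arity = 5.

5


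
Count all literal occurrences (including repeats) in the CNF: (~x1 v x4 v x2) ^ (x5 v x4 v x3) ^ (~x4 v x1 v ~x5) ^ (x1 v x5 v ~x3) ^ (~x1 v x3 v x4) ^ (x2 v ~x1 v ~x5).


Clause lengths: 3, 3, 3, 3, 3, 3.
Sum = 3 + 3 + 3 + 3 + 3 + 3 = 18.

18


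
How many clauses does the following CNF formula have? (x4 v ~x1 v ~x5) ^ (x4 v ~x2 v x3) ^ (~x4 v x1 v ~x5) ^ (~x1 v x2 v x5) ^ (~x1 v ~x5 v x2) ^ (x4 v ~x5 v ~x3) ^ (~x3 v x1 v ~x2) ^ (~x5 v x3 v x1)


Each group enclosed in parentheses joined by ^ is one clause.
Counting the conjuncts: 8 clauses.

8


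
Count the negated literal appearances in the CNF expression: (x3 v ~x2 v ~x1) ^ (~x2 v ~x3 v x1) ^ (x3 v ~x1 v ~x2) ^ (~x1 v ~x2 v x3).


Scan each clause for negated literals.
Clause 1: 2 negative; Clause 2: 2 negative; Clause 3: 2 negative; Clause 4: 2 negative.
Total negative literal occurrences = 8.

8


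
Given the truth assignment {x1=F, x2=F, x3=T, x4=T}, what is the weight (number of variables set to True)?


The weight is the number of variables assigned True.
True variables: x3, x4.
Weight = 2.

2


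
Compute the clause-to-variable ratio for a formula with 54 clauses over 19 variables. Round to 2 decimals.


Clause-to-variable ratio = clauses / variables.
54 / 19 = 2.84.

2.84


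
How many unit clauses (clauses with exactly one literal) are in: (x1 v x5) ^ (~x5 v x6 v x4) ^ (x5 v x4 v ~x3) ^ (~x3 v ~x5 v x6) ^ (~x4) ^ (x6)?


A unit clause contains exactly one literal.
Unit clauses found: (~x4), (x6).
Count = 2.

2


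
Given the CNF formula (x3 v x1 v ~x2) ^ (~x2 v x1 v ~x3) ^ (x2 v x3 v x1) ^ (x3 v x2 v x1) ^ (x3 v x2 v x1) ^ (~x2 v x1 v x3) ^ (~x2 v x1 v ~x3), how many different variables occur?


Identify each distinct variable in the formula.
Variables found: x1, x2, x3.
Total distinct variables = 3.

3


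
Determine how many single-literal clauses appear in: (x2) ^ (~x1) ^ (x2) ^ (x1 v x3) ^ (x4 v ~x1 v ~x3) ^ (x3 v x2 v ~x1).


A unit clause contains exactly one literal.
Unit clauses found: (x2), (~x1), (x2).
Count = 3.

3


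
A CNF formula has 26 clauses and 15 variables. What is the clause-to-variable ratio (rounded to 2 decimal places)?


Clause-to-variable ratio = clauses / variables.
26 / 15 = 1.73.

1.73


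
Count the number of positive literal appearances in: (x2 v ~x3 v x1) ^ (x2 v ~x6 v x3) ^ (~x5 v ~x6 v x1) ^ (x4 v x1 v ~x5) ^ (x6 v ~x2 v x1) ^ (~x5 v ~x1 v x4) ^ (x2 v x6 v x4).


Scan each clause for unnegated literals.
Clause 1: 2 positive; Clause 2: 2 positive; Clause 3: 1 positive; Clause 4: 2 positive; Clause 5: 2 positive; Clause 6: 1 positive; Clause 7: 3 positive.
Total positive literal occurrences = 13.

13


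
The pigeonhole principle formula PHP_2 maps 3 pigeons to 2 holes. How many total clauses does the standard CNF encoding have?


The PHP encoding has two parts:
1) At-least-one-hole clauses: 3 (one per pigeon, each with 2 literals).
2) At-most-one-pigeon-per-hole clauses: 2 holes * C(3,2) = 2 * 3 = 6.
Total clauses = 3 + 6 = 9.

9


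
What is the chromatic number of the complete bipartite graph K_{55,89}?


K_{55,89} is bipartite by definition: the two parts are independent sets, with every edge crossing between them.
Color all vertices in one part with color 1 and all vertices in the other part with color 2.
Since the graph has at least one edge, one color does not suffice.
Chromatic number = 2.

2


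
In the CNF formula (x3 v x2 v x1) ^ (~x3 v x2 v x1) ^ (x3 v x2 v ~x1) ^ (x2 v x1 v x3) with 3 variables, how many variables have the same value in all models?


Find all satisfying assignments: 5 model(s).
Check which variables have the same value in every model.
No variable is fixed across all models.
Backbone size = 0.

0


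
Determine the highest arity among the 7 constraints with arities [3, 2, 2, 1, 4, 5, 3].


The arities are: 3, 2, 2, 1, 4, 5, 3.
Scan for the maximum value.
Maximum arity = 5.

5


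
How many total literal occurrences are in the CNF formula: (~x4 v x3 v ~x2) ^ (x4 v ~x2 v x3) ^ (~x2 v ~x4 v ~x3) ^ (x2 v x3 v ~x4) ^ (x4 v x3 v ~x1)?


Clause lengths: 3, 3, 3, 3, 3.
Sum = 3 + 3 + 3 + 3 + 3 = 15.

15


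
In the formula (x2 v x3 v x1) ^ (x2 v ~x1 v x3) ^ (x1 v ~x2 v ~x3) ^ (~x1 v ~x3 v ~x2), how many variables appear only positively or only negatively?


A pure literal appears in only one polarity across all clauses.
No pure literals found.
Count = 0.

0


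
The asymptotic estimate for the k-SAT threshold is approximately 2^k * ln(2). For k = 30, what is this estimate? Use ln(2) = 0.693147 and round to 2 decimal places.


Using the asymptotic formula: threshold ~ 2^k * ln(2).
2^30 = 1073741824.
1073741824 * 0.693147 = 744260924.08.

744260924.08


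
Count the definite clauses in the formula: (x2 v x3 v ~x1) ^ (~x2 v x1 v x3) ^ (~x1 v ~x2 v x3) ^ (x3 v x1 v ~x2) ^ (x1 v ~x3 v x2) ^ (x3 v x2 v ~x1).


A definite clause has exactly one positive literal.
Clause 1: 2 positive -> not definite
Clause 2: 2 positive -> not definite
Clause 3: 1 positive -> definite
Clause 4: 2 positive -> not definite
Clause 5: 2 positive -> not definite
Clause 6: 2 positive -> not definite
Definite clause count = 1.

1


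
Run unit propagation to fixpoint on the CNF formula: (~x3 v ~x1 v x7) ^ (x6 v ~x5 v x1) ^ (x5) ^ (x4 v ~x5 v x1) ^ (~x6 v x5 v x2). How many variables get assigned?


Unit propagation repeatedly assigns the literal in any unit clause, then simplifies.
Assignments in order: x5 = T.
No further unit clauses remain.
Total variables assigned = 1.

1


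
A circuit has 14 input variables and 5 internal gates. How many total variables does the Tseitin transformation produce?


The Tseitin transformation introduces one auxiliary variable per gate.
Total variables = inputs + gates = 14 + 5 = 19.

19


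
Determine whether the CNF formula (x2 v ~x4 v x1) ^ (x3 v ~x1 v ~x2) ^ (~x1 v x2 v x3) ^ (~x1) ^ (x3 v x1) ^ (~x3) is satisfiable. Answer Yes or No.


Check all 16 possible truth assignments.
Number of satisfying assignments found: 0.
The formula is unsatisfiable.

No


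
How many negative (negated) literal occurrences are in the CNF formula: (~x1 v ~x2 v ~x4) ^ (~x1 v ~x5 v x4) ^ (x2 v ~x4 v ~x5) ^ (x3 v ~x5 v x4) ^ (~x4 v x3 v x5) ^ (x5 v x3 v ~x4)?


Scan each clause for negated literals.
Clause 1: 3 negative; Clause 2: 2 negative; Clause 3: 2 negative; Clause 4: 1 negative; Clause 5: 1 negative; Clause 6: 1 negative.
Total negative literal occurrences = 10.

10


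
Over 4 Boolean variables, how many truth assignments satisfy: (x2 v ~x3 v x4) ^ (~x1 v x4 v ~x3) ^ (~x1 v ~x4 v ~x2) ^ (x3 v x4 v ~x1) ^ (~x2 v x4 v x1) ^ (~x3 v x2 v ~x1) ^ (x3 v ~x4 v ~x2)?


Enumerate all 16 truth assignments over 4 variables.
Test each against every clause.
Satisfying assignments found: 5.

5


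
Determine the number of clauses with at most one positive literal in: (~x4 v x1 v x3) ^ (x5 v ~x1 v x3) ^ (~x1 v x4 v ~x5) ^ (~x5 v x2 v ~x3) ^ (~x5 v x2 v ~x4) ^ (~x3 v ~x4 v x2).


A Horn clause has at most one positive literal.
Clause 1: 2 positive lit(s) -> not Horn
Clause 2: 2 positive lit(s) -> not Horn
Clause 3: 1 positive lit(s) -> Horn
Clause 4: 1 positive lit(s) -> Horn
Clause 5: 1 positive lit(s) -> Horn
Clause 6: 1 positive lit(s) -> Horn
Total Horn clauses = 4.

4


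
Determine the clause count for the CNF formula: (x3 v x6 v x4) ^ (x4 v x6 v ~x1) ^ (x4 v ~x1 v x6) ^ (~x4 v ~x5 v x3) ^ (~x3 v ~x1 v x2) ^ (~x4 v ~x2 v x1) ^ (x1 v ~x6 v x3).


Each group enclosed in parentheses joined by ^ is one clause.
Counting the conjuncts: 7 clauses.

7


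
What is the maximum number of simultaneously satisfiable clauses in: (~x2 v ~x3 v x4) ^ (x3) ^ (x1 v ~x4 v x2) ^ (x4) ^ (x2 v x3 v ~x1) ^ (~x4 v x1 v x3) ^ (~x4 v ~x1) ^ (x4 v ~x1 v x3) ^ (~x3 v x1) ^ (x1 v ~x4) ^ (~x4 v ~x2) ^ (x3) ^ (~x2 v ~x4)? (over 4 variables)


Enumerate all 16 truth assignments.
For each, count how many of the 13 clauses are satisfied.
The formula is not fully satisfiable, so the maximum is below 13.
Maximum simultaneously satisfiable clauses = 12.

12


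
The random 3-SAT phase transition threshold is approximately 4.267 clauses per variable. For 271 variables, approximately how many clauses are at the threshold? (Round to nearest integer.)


The 3-SAT phase transition occurs at approximately 4.267 clauses per variable.
m = 4.267 * 271 = 1156.357.
Rounded to nearest integer: 1156.

1156


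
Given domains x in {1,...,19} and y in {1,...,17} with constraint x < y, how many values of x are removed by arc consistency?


For the constraint x < y, x needs a supporting value in y's domain.
x can be at most 16 (one less than y's maximum).
Valid x values from domain: 16 out of 19.
Pruned = 19 - 16 = 3.

3


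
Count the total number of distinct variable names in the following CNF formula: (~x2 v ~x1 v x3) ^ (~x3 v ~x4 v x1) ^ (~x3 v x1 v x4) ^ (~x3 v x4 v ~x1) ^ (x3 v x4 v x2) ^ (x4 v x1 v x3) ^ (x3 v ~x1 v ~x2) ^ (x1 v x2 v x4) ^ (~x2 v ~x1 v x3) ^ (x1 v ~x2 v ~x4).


Identify each distinct variable in the formula.
Variables found: x1, x2, x3, x4.
Total distinct variables = 4.

4


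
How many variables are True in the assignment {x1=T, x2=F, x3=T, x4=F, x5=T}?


The weight is the number of variables assigned True.
True variables: x1, x3, x5.
Weight = 3.

3


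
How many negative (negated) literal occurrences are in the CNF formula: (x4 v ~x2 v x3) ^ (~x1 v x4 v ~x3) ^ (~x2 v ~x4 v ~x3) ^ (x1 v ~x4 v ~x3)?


Scan each clause for negated literals.
Clause 1: 1 negative; Clause 2: 2 negative; Clause 3: 3 negative; Clause 4: 2 negative.
Total negative literal occurrences = 8.

8


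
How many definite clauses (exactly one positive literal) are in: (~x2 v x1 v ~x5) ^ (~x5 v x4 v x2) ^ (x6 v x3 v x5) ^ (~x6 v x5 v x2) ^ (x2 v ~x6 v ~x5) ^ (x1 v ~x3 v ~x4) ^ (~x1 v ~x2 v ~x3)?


A definite clause has exactly one positive literal.
Clause 1: 1 positive -> definite
Clause 2: 2 positive -> not definite
Clause 3: 3 positive -> not definite
Clause 4: 2 positive -> not definite
Clause 5: 1 positive -> definite
Clause 6: 1 positive -> definite
Clause 7: 0 positive -> not definite
Definite clause count = 3.

3


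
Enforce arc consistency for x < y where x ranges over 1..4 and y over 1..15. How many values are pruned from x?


For the constraint x < y, x needs a supporting value in y's domain.
x can be at most 14 (one less than y's maximum).
Valid x values from domain: 4 out of 4.
Pruned = 4 - 4 = 0.

0


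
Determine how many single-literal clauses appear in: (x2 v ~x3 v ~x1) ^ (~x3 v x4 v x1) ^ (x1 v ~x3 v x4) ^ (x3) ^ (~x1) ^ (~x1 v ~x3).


A unit clause contains exactly one literal.
Unit clauses found: (x3), (~x1).
Count = 2.

2


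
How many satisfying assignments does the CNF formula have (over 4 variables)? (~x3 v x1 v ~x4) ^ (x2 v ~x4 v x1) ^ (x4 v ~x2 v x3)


Enumerate all 16 truth assignments over 4 variables.
Test each against every clause.
Satisfying assignments found: 11.

11


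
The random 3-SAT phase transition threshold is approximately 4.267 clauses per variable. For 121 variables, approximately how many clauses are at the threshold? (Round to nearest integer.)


The 3-SAT phase transition occurs at approximately 4.267 clauses per variable.
m = 4.267 * 121 = 516.307.
Rounded to nearest integer: 516.

516


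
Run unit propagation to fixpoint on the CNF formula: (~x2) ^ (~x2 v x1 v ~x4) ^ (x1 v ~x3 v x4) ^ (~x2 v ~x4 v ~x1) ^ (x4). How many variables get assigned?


Unit propagation repeatedly assigns the literal in any unit clause, then simplifies.
Assignments in order: x2 = F, x4 = T.
No further unit clauses remain.
Total variables assigned = 2.

2


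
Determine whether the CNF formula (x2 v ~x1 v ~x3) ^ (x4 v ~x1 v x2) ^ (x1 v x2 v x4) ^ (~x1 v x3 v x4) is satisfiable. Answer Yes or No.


Check all 16 possible truth assignments.
Number of satisfying assignments found: 10.
The formula is satisfiable.

Yes


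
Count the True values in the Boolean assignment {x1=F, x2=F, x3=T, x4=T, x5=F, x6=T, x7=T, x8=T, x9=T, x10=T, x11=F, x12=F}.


The weight is the number of variables assigned True.
True variables: x3, x4, x6, x7, x8, x9, x10.
Weight = 7.

7


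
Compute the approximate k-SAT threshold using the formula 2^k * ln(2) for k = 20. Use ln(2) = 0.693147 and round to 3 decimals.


Using the asymptotic formula: threshold ~ 2^k * ln(2).
2^20 = 1048576.
1048576 * 0.693147 = 726817.309.

726817.309


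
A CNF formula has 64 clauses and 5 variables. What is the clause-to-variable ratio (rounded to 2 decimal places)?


Clause-to-variable ratio = clauses / variables.
64 / 5 = 12.8.

12.8


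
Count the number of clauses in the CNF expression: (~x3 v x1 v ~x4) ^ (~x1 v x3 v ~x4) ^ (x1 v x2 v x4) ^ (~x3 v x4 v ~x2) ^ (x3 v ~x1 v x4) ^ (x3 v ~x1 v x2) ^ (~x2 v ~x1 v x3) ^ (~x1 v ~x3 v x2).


Each group enclosed in parentheses joined by ^ is one clause.
Counting the conjuncts: 8 clauses.

8


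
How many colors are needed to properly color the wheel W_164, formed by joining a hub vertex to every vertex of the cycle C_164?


W_164 consists of the cycle C_164 together with a hub vertex adjacent to every cycle vertex.
The cycle C_164 needs 2 colors (even cycle -> 2).
The hub is adjacent to every cycle vertex, so it must receive a new color distinct from all of them.
Chromatic number = 2 + 1 = 3.

3


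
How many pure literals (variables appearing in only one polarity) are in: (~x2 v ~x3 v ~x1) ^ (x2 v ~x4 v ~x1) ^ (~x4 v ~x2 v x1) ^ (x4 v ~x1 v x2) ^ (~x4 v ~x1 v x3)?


A pure literal appears in only one polarity across all clauses.
No pure literals found.
Count = 0.

0


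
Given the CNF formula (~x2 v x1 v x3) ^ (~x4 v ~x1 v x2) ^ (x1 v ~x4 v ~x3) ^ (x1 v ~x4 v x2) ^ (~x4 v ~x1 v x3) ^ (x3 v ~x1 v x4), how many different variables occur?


Identify each distinct variable in the formula.
Variables found: x1, x2, x3, x4.
Total distinct variables = 4.

4


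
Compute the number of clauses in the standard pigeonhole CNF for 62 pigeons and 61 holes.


The PHP encoding has two parts:
1) At-least-one-hole clauses: 62 (one per pigeon, each with 61 literals).
2) At-most-one-pigeon-per-hole clauses: 61 holes * C(62,2) = 61 * 1891 = 115351.
Total clauses = 62 + 115351 = 115413.

115413


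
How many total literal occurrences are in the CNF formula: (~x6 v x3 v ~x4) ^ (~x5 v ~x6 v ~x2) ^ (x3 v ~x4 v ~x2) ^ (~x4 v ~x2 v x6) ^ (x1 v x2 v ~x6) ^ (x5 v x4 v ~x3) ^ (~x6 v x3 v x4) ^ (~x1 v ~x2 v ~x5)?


Clause lengths: 3, 3, 3, 3, 3, 3, 3, 3.
Sum = 3 + 3 + 3 + 3 + 3 + 3 + 3 + 3 = 24.

24


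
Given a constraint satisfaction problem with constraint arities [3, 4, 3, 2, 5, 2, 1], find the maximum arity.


The arities are: 3, 4, 3, 2, 5, 2, 1.
Scan for the maximum value.
Maximum arity = 5.

5


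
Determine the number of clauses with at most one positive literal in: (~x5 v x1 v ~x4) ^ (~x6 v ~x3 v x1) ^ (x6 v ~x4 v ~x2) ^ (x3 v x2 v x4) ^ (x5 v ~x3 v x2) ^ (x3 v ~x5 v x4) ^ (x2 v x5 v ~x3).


A Horn clause has at most one positive literal.
Clause 1: 1 positive lit(s) -> Horn
Clause 2: 1 positive lit(s) -> Horn
Clause 3: 1 positive lit(s) -> Horn
Clause 4: 3 positive lit(s) -> not Horn
Clause 5: 2 positive lit(s) -> not Horn
Clause 6: 2 positive lit(s) -> not Horn
Clause 7: 2 positive lit(s) -> not Horn
Total Horn clauses = 3.

3


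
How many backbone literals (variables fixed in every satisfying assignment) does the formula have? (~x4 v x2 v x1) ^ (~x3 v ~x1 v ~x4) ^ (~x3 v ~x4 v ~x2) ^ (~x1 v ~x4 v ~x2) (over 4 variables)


Find all satisfying assignments: 10 model(s).
Check which variables have the same value in every model.
No variable is fixed across all models.
Backbone size = 0.

0


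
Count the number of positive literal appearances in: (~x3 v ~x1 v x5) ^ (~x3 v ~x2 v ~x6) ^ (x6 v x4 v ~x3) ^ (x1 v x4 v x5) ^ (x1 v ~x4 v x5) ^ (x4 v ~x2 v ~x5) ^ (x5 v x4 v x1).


Scan each clause for unnegated literals.
Clause 1: 1 positive; Clause 2: 0 positive; Clause 3: 2 positive; Clause 4: 3 positive; Clause 5: 2 positive; Clause 6: 1 positive; Clause 7: 3 positive.
Total positive literal occurrences = 12.

12


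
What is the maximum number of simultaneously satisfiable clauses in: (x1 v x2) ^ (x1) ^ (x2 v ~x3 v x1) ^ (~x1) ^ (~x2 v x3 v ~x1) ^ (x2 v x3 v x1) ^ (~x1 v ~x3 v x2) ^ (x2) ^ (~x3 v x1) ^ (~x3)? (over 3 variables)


Enumerate all 8 truth assignments.
For each, count how many of the 10 clauses are satisfied.
The formula is not fully satisfiable, so the maximum is below 10.
Maximum simultaneously satisfiable clauses = 9.

9


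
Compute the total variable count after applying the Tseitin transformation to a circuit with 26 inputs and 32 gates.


The Tseitin transformation introduces one auxiliary variable per gate.
Total variables = inputs + gates = 26 + 32 = 58.

58


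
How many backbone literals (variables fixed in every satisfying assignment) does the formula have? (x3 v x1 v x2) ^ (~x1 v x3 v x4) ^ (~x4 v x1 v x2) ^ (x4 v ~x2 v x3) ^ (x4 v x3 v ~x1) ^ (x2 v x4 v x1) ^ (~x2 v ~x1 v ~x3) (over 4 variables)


Find all satisfying assignments: 7 model(s).
Check which variables have the same value in every model.
No variable is fixed across all models.
Backbone size = 0.

0


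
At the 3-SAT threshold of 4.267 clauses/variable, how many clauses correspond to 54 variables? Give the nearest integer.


The 3-SAT phase transition occurs at approximately 4.267 clauses per variable.
m = 4.267 * 54 = 230.418.
Rounded to nearest integer: 230.

230


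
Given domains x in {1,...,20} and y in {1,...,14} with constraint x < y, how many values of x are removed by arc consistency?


For the constraint x < y, x needs a supporting value in y's domain.
x can be at most 13 (one less than y's maximum).
Valid x values from domain: 13 out of 20.
Pruned = 20 - 13 = 7.

7


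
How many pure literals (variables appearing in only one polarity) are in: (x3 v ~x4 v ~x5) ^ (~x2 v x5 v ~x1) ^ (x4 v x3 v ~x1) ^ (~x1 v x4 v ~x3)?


A pure literal appears in only one polarity across all clauses.
Pure literals: x1 (negative only), x2 (negative only).
Count = 2.

2


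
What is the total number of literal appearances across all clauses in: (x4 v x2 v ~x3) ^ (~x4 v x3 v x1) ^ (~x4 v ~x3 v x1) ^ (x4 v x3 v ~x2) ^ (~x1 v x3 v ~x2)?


Clause lengths: 3, 3, 3, 3, 3.
Sum = 3 + 3 + 3 + 3 + 3 = 15.

15


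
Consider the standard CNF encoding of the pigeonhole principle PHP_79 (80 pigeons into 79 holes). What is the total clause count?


The PHP encoding has two parts:
1) At-least-one-hole clauses: 80 (one per pigeon, each with 79 literals).
2) At-most-one-pigeon-per-hole clauses: 79 holes * C(80,2) = 79 * 3160 = 249640.
Total clauses = 80 + 249640 = 249720.

249720


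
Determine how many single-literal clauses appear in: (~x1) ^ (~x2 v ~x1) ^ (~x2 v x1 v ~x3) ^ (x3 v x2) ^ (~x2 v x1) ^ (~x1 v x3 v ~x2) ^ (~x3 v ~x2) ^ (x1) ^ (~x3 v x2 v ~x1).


A unit clause contains exactly one literal.
Unit clauses found: (~x1), (x1).
Count = 2.

2


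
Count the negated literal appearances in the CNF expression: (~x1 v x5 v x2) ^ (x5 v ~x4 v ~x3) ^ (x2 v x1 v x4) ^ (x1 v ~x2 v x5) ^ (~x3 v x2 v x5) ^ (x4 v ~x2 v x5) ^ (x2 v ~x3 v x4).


Scan each clause for negated literals.
Clause 1: 1 negative; Clause 2: 2 negative; Clause 3: 0 negative; Clause 4: 1 negative; Clause 5: 1 negative; Clause 6: 1 negative; Clause 7: 1 negative.
Total negative literal occurrences = 7.

7


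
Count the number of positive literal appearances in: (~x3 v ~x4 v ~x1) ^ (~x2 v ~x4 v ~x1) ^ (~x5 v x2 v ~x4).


Scan each clause for unnegated literals.
Clause 1: 0 positive; Clause 2: 0 positive; Clause 3: 1 positive.
Total positive literal occurrences = 1.

1


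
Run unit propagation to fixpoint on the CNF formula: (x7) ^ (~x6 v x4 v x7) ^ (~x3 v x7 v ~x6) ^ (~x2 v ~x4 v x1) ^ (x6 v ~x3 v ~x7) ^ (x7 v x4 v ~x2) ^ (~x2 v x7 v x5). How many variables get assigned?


Unit propagation repeatedly assigns the literal in any unit clause, then simplifies.
Assignments in order: x7 = T.
No further unit clauses remain.
Total variables assigned = 1.

1


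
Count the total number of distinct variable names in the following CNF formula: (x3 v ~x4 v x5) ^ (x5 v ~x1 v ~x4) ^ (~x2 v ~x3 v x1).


Identify each distinct variable in the formula.
Variables found: x1, x2, x3, x4, x5.
Total distinct variables = 5.

5


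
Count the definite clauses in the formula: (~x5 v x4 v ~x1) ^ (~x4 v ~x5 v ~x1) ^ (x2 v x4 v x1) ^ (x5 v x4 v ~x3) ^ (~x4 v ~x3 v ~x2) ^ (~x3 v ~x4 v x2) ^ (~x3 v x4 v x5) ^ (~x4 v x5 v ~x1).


A definite clause has exactly one positive literal.
Clause 1: 1 positive -> definite
Clause 2: 0 positive -> not definite
Clause 3: 3 positive -> not definite
Clause 4: 2 positive -> not definite
Clause 5: 0 positive -> not definite
Clause 6: 1 positive -> definite
Clause 7: 2 positive -> not definite
Clause 8: 1 positive -> definite
Definite clause count = 3.

3


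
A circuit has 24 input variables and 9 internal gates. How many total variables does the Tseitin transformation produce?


The Tseitin transformation introduces one auxiliary variable per gate.
Total variables = inputs + gates = 24 + 9 = 33.

33


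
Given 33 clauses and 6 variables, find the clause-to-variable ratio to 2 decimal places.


Clause-to-variable ratio = clauses / variables.
33 / 6 = 5.5.

5.5


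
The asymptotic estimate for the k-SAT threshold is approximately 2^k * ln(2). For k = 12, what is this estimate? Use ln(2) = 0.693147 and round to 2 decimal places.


Using the asymptotic formula: threshold ~ 2^k * ln(2).
2^12 = 4096.
4096 * 0.693147 = 2839.13.

2839.13


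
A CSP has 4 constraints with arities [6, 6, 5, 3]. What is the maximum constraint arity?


The arities are: 6, 6, 5, 3.
Scan for the maximum value.
Maximum arity = 6.

6


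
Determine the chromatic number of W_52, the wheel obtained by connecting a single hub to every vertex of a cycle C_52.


W_52 consists of the cycle C_52 together with a hub vertex adjacent to every cycle vertex.
The cycle C_52 needs 2 colors (even cycle -> 2).
The hub is adjacent to every cycle vertex, so it must receive a new color distinct from all of them.
Chromatic number = 2 + 1 = 3.

3


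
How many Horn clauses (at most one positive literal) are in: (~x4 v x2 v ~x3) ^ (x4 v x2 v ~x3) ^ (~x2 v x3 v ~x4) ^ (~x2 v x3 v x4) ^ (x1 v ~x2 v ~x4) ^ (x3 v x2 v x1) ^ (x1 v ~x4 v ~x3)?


A Horn clause has at most one positive literal.
Clause 1: 1 positive lit(s) -> Horn
Clause 2: 2 positive lit(s) -> not Horn
Clause 3: 1 positive lit(s) -> Horn
Clause 4: 2 positive lit(s) -> not Horn
Clause 5: 1 positive lit(s) -> Horn
Clause 6: 3 positive lit(s) -> not Horn
Clause 7: 1 positive lit(s) -> Horn
Total Horn clauses = 4.

4


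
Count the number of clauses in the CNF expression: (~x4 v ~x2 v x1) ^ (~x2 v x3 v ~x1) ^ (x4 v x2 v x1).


Each group enclosed in parentheses joined by ^ is one clause.
Counting the conjuncts: 3 clauses.

3


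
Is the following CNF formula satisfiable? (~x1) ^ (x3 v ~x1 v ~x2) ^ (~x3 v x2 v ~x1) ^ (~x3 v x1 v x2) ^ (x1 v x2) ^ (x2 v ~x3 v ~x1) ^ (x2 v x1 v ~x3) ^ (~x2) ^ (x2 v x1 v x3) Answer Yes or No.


Check all 8 possible truth assignments.
Number of satisfying assignments found: 0.
The formula is unsatisfiable.

No


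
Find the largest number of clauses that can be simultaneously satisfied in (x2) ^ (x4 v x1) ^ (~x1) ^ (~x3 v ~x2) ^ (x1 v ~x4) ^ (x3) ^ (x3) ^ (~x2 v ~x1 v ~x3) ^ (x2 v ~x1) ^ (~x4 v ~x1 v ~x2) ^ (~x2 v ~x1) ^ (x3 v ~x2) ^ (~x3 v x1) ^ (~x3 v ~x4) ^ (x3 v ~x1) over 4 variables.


Enumerate all 16 truth assignments.
For each, count how many of the 15 clauses are satisfied.
The formula is not fully satisfiable, so the maximum is below 15.
Maximum simultaneously satisfiable clauses = 12.

12


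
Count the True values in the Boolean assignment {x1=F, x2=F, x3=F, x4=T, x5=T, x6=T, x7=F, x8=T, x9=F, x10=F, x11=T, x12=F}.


The weight is the number of variables assigned True.
True variables: x4, x5, x6, x8, x11.
Weight = 5.

5


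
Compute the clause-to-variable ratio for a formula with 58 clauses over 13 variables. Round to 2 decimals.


Clause-to-variable ratio = clauses / variables.
58 / 13 = 4.46.

4.46


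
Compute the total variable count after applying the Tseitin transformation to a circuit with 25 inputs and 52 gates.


The Tseitin transformation introduces one auxiliary variable per gate.
Total variables = inputs + gates = 25 + 52 = 77.

77


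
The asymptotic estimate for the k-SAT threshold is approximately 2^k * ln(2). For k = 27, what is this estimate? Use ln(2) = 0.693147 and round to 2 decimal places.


Using the asymptotic formula: threshold ~ 2^k * ln(2).
2^27 = 134217728.
134217728 * 0.693147 = 93032615.51.

93032615.51


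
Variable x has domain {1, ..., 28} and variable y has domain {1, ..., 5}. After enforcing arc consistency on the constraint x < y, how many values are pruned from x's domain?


For the constraint x < y, x needs a supporting value in y's domain.
x can be at most 4 (one less than y's maximum).
Valid x values from domain: 4 out of 28.
Pruned = 28 - 4 = 24.

24


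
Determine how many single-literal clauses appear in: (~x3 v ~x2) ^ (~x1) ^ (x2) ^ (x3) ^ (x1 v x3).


A unit clause contains exactly one literal.
Unit clauses found: (~x1), (x2), (x3).
Count = 3.

3


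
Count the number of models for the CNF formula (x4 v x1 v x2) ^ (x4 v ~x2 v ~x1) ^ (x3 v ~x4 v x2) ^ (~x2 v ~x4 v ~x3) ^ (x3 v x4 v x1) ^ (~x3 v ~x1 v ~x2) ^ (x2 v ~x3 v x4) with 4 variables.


Enumerate all 16 truth assignments over 4 variables.
Test each against every clause.
Satisfying assignments found: 6.

6


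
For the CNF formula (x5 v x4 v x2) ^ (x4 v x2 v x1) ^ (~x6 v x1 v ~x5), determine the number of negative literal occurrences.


Scan each clause for negated literals.
Clause 1: 0 negative; Clause 2: 0 negative; Clause 3: 2 negative.
Total negative literal occurrences = 2.

2


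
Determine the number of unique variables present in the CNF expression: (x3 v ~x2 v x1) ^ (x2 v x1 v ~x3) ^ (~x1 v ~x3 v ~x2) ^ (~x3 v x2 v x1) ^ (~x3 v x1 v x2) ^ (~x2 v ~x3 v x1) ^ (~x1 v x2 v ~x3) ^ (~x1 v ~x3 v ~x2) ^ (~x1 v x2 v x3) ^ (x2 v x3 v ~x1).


Identify each distinct variable in the formula.
Variables found: x1, x2, x3.
Total distinct variables = 3.

3


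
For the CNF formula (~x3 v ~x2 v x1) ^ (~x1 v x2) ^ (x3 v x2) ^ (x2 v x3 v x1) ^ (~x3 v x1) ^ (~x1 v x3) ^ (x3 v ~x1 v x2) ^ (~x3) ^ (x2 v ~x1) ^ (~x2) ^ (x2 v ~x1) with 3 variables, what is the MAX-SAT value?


Enumerate all 8 truth assignments.
For each, count how many of the 11 clauses are satisfied.
The formula is not fully satisfiable, so the maximum is below 11.
Maximum simultaneously satisfiable clauses = 10.

10


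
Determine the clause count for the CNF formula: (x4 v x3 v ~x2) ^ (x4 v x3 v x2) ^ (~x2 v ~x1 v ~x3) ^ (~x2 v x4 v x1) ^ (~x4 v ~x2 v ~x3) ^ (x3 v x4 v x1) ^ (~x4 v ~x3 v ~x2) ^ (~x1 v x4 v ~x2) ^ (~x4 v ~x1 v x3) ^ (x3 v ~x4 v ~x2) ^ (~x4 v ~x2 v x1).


Each group enclosed in parentheses joined by ^ is one clause.
Counting the conjuncts: 11 clauses.

11


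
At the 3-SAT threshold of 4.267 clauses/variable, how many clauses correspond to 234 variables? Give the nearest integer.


The 3-SAT phase transition occurs at approximately 4.267 clauses per variable.
m = 4.267 * 234 = 998.478.
Rounded to nearest integer: 998.

998


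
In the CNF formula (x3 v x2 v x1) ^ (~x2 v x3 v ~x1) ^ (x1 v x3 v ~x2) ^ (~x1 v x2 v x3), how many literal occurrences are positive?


Scan each clause for unnegated literals.
Clause 1: 3 positive; Clause 2: 1 positive; Clause 3: 2 positive; Clause 4: 2 positive.
Total positive literal occurrences = 8.

8
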